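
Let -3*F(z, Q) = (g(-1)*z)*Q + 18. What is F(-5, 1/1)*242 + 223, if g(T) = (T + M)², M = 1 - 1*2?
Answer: 1153/3 ≈ 384.33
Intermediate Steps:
M = -1 (M = 1 - 2 = -1)
g(T) = (-1 + T)² (g(T) = (T - 1)² = (-1 + T)²)
F(z, Q) = -6 - 4*Q*z/3 (F(z, Q) = -(((-1 - 1)²*z)*Q + 18)/3 = -(((-2)²*z)*Q + 18)/3 = -((4*z)*Q + 18)/3 = -(4*Q*z + 18)/3 = -(18 + 4*Q*z)/3 = -6 - 4*Q*z/3)
F(-5, 1/1)*242 + 223 = (-6 - 4/3*(-5)/1)*242 + 223 = (-6 - 4/3*1*(-5))*242 + 223 = (-6 + 20/3)*242 + 223 = (⅔)*242 + 223 = 484/3 + 223 = 1153/3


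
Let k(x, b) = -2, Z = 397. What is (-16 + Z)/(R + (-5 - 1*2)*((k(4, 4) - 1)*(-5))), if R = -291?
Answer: -127/132 ≈ -0.96212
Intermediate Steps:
(-16 + Z)/(R + (-5 - 1*2)*((k(4, 4) - 1)*(-5))) = (-16 + 397)/(-291 + (-5 - 1*2)*((-2 - 1)*(-5))) = 381/(-291 + (-5 - 2)*(-3*(-5))) = 381/(-291 - 7*15) = 381/(-291 - 105) = 381/(-396) = 381*(-1/396) = -127/132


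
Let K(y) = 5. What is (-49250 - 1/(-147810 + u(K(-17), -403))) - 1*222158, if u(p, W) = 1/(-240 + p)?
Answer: -9427452143973/34735351 ≈ -2.7141e+5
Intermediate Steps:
(-49250 - 1/(-147810 + u(K(-17), -403))) - 1*222158 = (-49250 - 1/(-147810 + 1/(-240 + 5))) - 1*222158 = (-49250 - 1/(-147810 + 1/(-235))) - 222158 = (-49250 - 1/(-147810 - 1/235)) - 222158 = (-49250 - 1/(-34735351/235)) - 222158 = (-49250 - 1*(-235/34735351)) - 222158 = (-49250 + 235/34735351) - 222158 = -1710716036515/34735351 - 222158 = -9427452143973/34735351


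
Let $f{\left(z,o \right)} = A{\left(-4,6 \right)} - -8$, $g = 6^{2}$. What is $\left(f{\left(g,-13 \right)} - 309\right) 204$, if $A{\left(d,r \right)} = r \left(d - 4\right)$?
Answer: $-71196$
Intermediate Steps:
$g = 36$
$A{\left(d,r \right)} = r \left(-4 + d\right)$
$f{\left(z,o \right)} = -40$ ($f{\left(z,o \right)} = 6 \left(-4 - 4\right) - -8 = 6 \left(-8\right) + 8 = -48 + 8 = -40$)
$\left(f{\left(g,-13 \right)} - 309\right) 204 = \left(-40 - 309\right) 204 = \left(-349\right) 204 = -71196$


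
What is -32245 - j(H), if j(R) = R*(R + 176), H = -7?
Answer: -31062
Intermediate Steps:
j(R) = R*(176 + R)
-32245 - j(H) = -32245 - (-7)*(176 - 7) = -32245 - (-7)*169 = -32245 - 1*(-1183) = -32245 + 1183 = -31062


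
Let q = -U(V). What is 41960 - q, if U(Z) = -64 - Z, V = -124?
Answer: 42020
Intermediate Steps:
q = -60 (q = -(-64 - 1*(-124)) = -(-64 + 124) = -1*60 = -60)
41960 - q = 41960 - 1*(-60) = 41960 + 60 = 42020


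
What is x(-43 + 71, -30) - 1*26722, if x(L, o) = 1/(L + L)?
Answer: -1496431/56 ≈ -26722.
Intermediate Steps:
x(L, o) = 1/(2*L)
x(-43 + 71, -30) - 1*26722 = 1/(2*(-43 + 71)) - 1*26722 = (½)/28 - 26722 = (½)*(1/28) - 26722 = 1/56 - 26722 = -1496431/56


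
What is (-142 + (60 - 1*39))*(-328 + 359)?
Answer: -3751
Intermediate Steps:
(-142 + (60 - 1*39))*(-328 + 359) = (-142 + (60 - 39))*31 = (-142 + 21)*31 = -121*31 = -3751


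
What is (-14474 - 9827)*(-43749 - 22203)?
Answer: 1602699552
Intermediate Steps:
(-14474 - 9827)*(-43749 - 22203) = -24301*(-65952) = 1602699552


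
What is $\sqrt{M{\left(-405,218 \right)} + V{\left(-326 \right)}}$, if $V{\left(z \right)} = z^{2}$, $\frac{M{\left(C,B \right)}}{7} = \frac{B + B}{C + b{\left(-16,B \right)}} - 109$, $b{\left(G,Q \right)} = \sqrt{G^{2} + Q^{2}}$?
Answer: $\frac{\sqrt{42729713 - 211026 \sqrt{11945}}}{\sqrt{405 - 2 \sqrt{11945}}} \approx 324.8$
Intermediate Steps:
$M{\left(C,B \right)} = -763 + \frac{14 B}{C + \sqrt{256 + B^{2}}}$ ($M{\left(C,B \right)} = 7 \left(\frac{B + B}{C + \sqrt{\left(-16\right)^{2} + B^{2}}} - 109\right) = 7 \left(\frac{2 B}{C + \sqrt{256 + B^{2}}} - 109\right) = 7 \left(-109 + \frac{2 B}{C + \sqrt{256 + B^{2}}}\right) = -763 + \frac{14 B}{C + \sqrt{256 + B^{2}}}$)
$\sqrt{M{\left(-405,218 \right)} + V{\left(-326 \right)}} = \sqrt{\frac{7 \left(\left(-109\right) \left(-405\right) - 109 \sqrt{256 + 218^{2}} + 2 \cdot 218\right)}{-405 + \sqrt{256 + 218^{2}}} + \left(-326\right)^{2}} = \sqrt{\frac{7 \left(44145 - 109 \sqrt{256 + 47524} + 436\right)}{-405 + \sqrt{256 + 47524}} + 106276} = \sqrt{\frac{7 \left(44145 - 109 \sqrt{47780} + 436\right)}{-405 + \sqrt{47780}} + 106276} = \sqrt{\frac{7 \left(44145 - 109 \cdot 2 \sqrt{11945} + 436\right)}{-405 + 2 \sqrt{11945}} + 106276} = \sqrt{\frac{7 \left(44145 - 218 \sqrt{11945} + 436\right)}{-405 + 2 \sqrt{11945}} + 106276} = \sqrt{\frac{7 \left(44581 - 218 \sqrt{11945}\right)}{-405 + 2 \sqrt{11945}} + 106276} = \sqrt{106276 + \frac{7 \left(44581 - 218 \sqrt{11945}\right)}{-405 + 2 \sqrt{11945}}}$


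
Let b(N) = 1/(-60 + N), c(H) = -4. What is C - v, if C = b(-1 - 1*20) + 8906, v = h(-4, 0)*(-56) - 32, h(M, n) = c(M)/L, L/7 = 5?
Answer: 3617293/405 ≈ 8931.6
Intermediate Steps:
L = 35 (L = 7*5 = 35)
h(M, n) = -4/35
v = -128/5 (v = -4/35*(-56) - 32 = 32/5 - 32 = -128/5 ≈ -25.600)
C = 721385/81 (C = 1/(-60 + (-1 - 1*20)) + 8906 = 1/(-60 + (-1 - 20)) + 8906 = 1/(-60 - 21) + 8906 = 1/(-81) + 8906 = -1/81 + 8906 = 721385/81 ≈ 8906.0)
C - v = 721385/81 - 1*(-128/5) = 721385/81 + 128/5 = 3617293/405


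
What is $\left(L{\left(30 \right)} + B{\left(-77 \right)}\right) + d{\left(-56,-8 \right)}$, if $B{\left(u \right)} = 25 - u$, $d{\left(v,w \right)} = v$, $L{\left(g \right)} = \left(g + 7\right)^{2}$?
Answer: $1415$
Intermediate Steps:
$L{\left(g \right)} = \left(7 + g\right)^{2}$
$\left(L{\left(30 \right)} + B{\left(-77 \right)}\right) + d{\left(-56,-8 \right)} = \left(\left(7 + 30\right)^{2} + \left(25 - -77\right)\right) - 56 = \left(37^{2} + \left(25 + 77\right)\right) - 56 = \left(1369 + 102\right) - 56 = 1471 - 56 = 1415$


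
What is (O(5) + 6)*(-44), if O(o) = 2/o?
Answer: -1408/5 ≈ -281.60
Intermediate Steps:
(O(5) + 6)*(-44) = (2/5 + 6)*(-44) = (2*(⅕) + 6)*(-44) = (⅖ + 6)*(-44) = (32/5)*(-44) = -1408/5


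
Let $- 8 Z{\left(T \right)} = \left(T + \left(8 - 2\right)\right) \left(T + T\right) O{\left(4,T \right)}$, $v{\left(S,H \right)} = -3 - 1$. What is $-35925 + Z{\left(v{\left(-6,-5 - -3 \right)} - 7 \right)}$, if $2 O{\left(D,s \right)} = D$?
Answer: $- \frac{71905}{2} \approx -35953.0$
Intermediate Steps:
$O{\left(D,s \right)} = \frac{D}{2}$
$v{\left(S,H \right)} = -4$ ($v{\left(S,H \right)} = -3 - 1 = -4$)
$Z{\left(T \right)} = - \frac{T \left(6 + T\right)}{2}$ ($Z{\left(T \right)} = - \frac{\left(T + \left(8 - 2\right)\right) \left(T + T\right) \frac{1}{2} \cdot 4}{8} = - \frac{\left(T + 6\right) 2 T 2}{8} = - \frac{\left(6 + T\right) 2 T 2}{8} = - \frac{2 T \left(6 + T\right) 2}{8} = - \frac{4 T \left(6 + T\right)}{8} = - \frac{T \left(6 + T\right)}{2}$)
$-35925 + Z{\left(v{\left(-6,-5 - -3 \right)} - 7 \right)} = -35925 - \frac{\left(-4 - 7\right) \left(6 - 11\right)}{2} = -35925 - - \frac{11 \left(6 - 11\right)}{2} = -35925 - \left(- \frac{11}{2}\right) \left(-5\right) = -35925 - \frac{55}{2} = - \frac{71905}{2}$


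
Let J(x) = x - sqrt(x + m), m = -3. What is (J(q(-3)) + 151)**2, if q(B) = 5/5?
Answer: (152 - I*sqrt(2))**2 ≈ 23102.0 - 429.9*I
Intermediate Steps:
q(B) = 1 (q(B) = 5*(1/5) = 1)
J(x) = x - sqrt(-3 + x) (J(x) = x - sqrt(x - 3) = x - sqrt(-3 + x))
(J(q(-3)) + 151)**2 = ((1 - sqrt(-3 + 1)) + 151)**2 = ((1 - sqrt(-2)) + 151)**2 = ((1 - I*sqrt(2)) + 151)**2 = (152 - I*sqrt(2))**2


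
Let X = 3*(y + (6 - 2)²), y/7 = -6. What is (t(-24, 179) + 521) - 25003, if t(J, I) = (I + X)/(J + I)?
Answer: -3794609/155 ≈ -24481.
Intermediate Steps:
y = -42 (y = 7*(-6) = -42)
X = -78 (X = 3*(-42 + (6 - 2)²) = 3*(-42 + 4²) = 3*(-42 + 16) = 3*(-26) = -78)
t(J, I) = (-78 + I)/(I + J) (t(J, I) = (I - 78)/(J + I) = (-78 + I)/(I + J))
(t(-24, 179) + 521) - 25003 = ((-78 + 179)/(179 - 24) + 521) - 25003 = (101/155 + 521) - 25003 = 80856/155 - 25003 = -3794609/155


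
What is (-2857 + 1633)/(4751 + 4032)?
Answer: -1224/8783 ≈ -0.13936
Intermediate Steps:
(-2857 + 1633)/(4751 + 4032) = -1224/8783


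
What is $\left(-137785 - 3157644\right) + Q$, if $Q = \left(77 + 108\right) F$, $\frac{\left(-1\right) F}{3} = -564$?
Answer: $-2982409$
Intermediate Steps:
$F = 1692$ ($F = \left(-3\right) \left(-564\right) = 1692$)
$Q = 313020$ ($Q = \left(77 + 108\right) 1692 = 185 \cdot 1692 = 313020$)
$\left(-137785 - 3157644\right) + Q = \left(-137785 - 3157644\right) + 313020 = -3295429 + 313020 = -2982409$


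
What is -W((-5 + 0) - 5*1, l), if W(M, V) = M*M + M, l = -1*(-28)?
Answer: -90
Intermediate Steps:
l = 28
W(M, V) = M + M**2 (W(M, V) = M**2 + M = M + M**2)
-W((-5 + 0) - 5*1, l) = -((-5 + 0) - 5*1)*(1 + ((-5 + 0) - 5*1)) = -(-5 - 5)*(1 + (-5 - 5)) = -(-10)*(1 - 10) = -(-10)*(-9) = -1*90 = -90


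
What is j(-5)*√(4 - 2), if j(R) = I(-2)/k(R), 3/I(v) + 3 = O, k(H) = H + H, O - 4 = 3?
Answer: -3*√2/40 ≈ -0.10607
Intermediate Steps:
O = 7 (O = 4 + 3 = 7)
k(H) = 2*H
I(v) = ¾ (I(v) = 3/(-3 + 7) = 3/4 = 3*(¼) = ¾)
j(R) = 3/(8*R) (j(R) = 3/(4*((2*R))) = 3*(1/(2*R))/4 = 3/(8*R))
j(-5)*√(4 - 2) = ((3/8)/(-5))*√(4 - 2) = ((3/8)*(-⅕))*√2 = -3*√2/40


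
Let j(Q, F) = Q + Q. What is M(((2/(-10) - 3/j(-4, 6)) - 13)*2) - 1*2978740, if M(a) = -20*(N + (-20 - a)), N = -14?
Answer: -2978573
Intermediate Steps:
j(Q, F) = 2*Q
M(a) = 680 + 20*a (M(a) = -20*(-14 + (-20 - a)) = -20*(-34 - a) = 680 + 20*a)
M(((2/(-10) - 3/j(-4, 6)) - 13)*2) - 1*2978740 = (680 + 20*(((2/(-10) - 3/(2*(-4))) - 13)*2)) - 1*2978740 = (680 + 20*(((2*(-1/10) - 3/(-8)) - 13)*2)) - 2978740 = (680 + 20*(((-1/5 - 3*(-1/8)) - 13)*2)) - 2978740 = (680 + 20*(((-1/5 + 3/8) - 13)*2)) - 2978740 = (680 + 20*((7/40 - 13)*2)) - 2978740 = (680 + 20*(-513/40*2)) - 2978740 = (680 + 20*(-513/20)) - 2978740 = (680 - 513) - 2978740 = 167 - 2978740 = -2978573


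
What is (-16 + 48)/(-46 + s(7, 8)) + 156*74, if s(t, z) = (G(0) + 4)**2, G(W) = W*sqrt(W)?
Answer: 173144/15 ≈ 11543.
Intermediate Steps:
G(W) = W**(3/2)
s(t, z) = 16 (s(t, z) = (0**(3/2) + 4)**2 = (0 + 4)**2 = 4**2 = 16)
(-16 + 48)/(-46 + s(7, 8)) + 156*74 = (-16 + 48)/(-46 + 16) + 156*74 = 32/(-30) + 11544 = 32*(-1/30) + 11544 = -16/15 + 11544 = 173144/15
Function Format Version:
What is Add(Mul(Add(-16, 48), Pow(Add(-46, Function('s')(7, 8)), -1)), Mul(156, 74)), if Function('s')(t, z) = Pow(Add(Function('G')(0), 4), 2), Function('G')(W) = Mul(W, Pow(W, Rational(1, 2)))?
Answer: Rational(173144, 15) ≈ 11543.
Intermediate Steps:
Function('G')(W) = Pow(W, Rational(3, 2))
Function('s')(t, z) = 16 (Function('s')(t, z) = Pow(Add(Pow(0, Rational(3, 2)), 4), 2) = Pow(Add(0, 4), 2) = Pow(4, 2) = 16)
Add(Mul(Add(-16, 48), Pow(Add(-46, Function('s')(7, 8)), -1)), Mul(156, 74)) = Add(Mul(Add(-16, 48), Pow(Add(-46, 16), -1)), Mul(156, 74)) = Add(Mul(32, Pow(-30, -1)), 11544) = Add(Mul(32, Rational(-1, 30)), 11544) = Add(Rational(-16, 15), 11544) = Rational(173144, 15)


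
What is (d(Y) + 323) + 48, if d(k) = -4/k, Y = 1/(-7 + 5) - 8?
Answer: 6315/17 ≈ 371.47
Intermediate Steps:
Y = -17/2 (Y = 1/(-2) - 8 = -1/2 - 8 = -17/2 ≈ -8.5000)
(d(Y) + 323) + 48 = (-4/(-17/2) + 323) + 48 = (-4*(-2/17) + 323) + 48 = (8/17 + 323) + 48 = 5499/17 + 48 = 6315/17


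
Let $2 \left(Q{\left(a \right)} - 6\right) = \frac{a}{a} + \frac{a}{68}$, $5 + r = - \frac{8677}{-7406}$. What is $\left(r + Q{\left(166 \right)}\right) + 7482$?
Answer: $\frac{1884977601}{251804} \approx 7485.9$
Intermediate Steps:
$r = - \frac{28353}{7406}$ ($r = -5 - \frac{8677}{-7406} = -5 - - \frac{8677}{7406} = -5 + \frac{8677}{7406} = - \frac{28353}{7406} \approx -3.8284$)
$Q{\left(a \right)} = \frac{13}{2} + \frac{a}{136}$ ($Q{\left(a \right)} = 6 + \frac{\frac{a}{a} + \frac{a}{68}}{2} = 6 + \frac{1 + a \frac{1}{68}}{2} = 6 + \frac{1 + \frac{a}{68}}{2} = 6 + \left(\frac{1}{2} + \frac{a}{136}\right) = \frac{13}{2} + \frac{a}{136}$)
$\left(r + Q{\left(166 \right)}\right) + 7482 = \left(- \frac{28353}{7406} + \left(\frac{13}{2} + \frac{1}{136} \cdot 166\right)\right) + 7482 = \left(- \frac{28353}{7406} + \left(\frac{13}{2} + \frac{83}{68}\right)\right) + 7482 = \left(- \frac{28353}{7406} + \frac{525}{68}\right) + 7482 = \frac{980073}{251804} + 7482 = \frac{1884977601}{251804}$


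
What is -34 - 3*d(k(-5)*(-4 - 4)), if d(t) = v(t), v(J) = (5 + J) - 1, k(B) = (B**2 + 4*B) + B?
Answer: -46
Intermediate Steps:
k(B) = B**2 + 5*B
v(J) = 4 + J
d(t) = 4 + t
-34 - 3*d(k(-5)*(-4 - 4)) = -34 - 3*(4 + (-5*(5 - 5))*(-4 - 4)) = -34 - 3*(4 - 5*0*(-8)) = -34 - 3*(4 + 0*(-8)) = -34 - 3*(4 + 0) = -34 - 3*4 = -34 - 12 = -46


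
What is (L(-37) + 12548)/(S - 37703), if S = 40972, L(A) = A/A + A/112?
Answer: 1405451/366128 ≈ 3.8387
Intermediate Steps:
L(A) = 1 + A/112 (L(A) = 1 + A*(1/112) = 1 + A/112)
(L(-37) + 12548)/(S - 37703) = ((1 + (1/112)*(-37)) + 12548)/(40972 - 37703) = ((1 - 37/112) + 12548)/3269 = (75/112 + 12548)*(1/3269) = (1405451/112)*(1/3269) = 1405451/366128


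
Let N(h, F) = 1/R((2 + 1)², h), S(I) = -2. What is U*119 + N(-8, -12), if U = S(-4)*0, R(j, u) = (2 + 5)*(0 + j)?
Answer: 1/63 ≈ 0.015873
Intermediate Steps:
R(j, u) = 7*j
N(h, F) = 1/63 (N(h, F) = 1/(7*(2 + 1)²) = 1/(7*3²) = 1/(7*9) = 1/63)
U = 0 (U = -2*0 = 0)
U*119 + N(-8, -12) = 0*119 + 1/63 = 0 + 1/63 = 1/63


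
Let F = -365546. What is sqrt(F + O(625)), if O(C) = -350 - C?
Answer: I*sqrt(366521) ≈ 605.41*I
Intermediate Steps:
sqrt(F + O(625)) = sqrt(-365546 + (-350 - 1*625)) = sqrt(-365546 + (-350 - 625)) = sqrt(-365546 - 975) = sqrt(-366521) = I*sqrt(366521)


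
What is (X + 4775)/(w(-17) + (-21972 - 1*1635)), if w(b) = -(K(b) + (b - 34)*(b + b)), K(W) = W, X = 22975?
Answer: -13875/12662 ≈ -1.0958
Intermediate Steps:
w(b) = -b - 2*b*(-34 + b) (w(b) = -(b + (b - 34)*(b + b)) = -(b + (-34 + b)*(2*b)) = -(b + 2*b*(-34 + b)) = -b - 2*b*(-34 + b))
(X + 4775)/(w(-17) + (-21972 - 1*1635)) = (22975 + 4775)/(-17*(67 - 2*(-17)) + (-21972 - 1*1635)) = 27750/(-17*(67 + 34) + (-21972 - 1635)) = 27750/(-17*101 - 23607) = 27750/(-1717 - 23607) = 27750/(-25324) = 27750*(-1/25324) = -13875/12662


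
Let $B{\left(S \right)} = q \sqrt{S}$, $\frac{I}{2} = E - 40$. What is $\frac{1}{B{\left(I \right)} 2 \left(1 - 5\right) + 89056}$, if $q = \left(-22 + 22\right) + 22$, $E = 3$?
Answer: $\frac{23}{2048880} + \frac{i \sqrt{74}}{45075360} \approx 1.1226 \cdot 10^{-5} + 1.9084 \cdot 10^{-7} i$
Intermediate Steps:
$I = -74$ ($I = 2 \left(3 - 40\right) = 2 \left(-37\right) = -74$)
$q = 22$ ($q = 0 + 22 = 22$)
$B{\left(S \right)} = 22 \sqrt{S}$
$\frac{1}{B{\left(I \right)} 2 \left(1 - 5\right) + 89056} = \frac{1}{22 \sqrt{-74} \cdot 2 \left(1 - 5\right) + 89056} = \frac{1}{22 i \sqrt{74} \cdot 2 \left(-4\right) + 89056} = \frac{1}{22 i \sqrt{74} \left(-8\right) + 89056} = \frac{1}{- 176 i \sqrt{74} + 89056} = \frac{1}{89056 - 176 i \sqrt{74}}$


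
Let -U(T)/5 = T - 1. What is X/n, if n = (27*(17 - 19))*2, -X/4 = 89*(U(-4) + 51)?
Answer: 6764/27 ≈ 250.52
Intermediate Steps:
U(T) = 5 - 5*T (U(T) = -5*(T - 1) = -5*(-1 + T) = 5 - 5*T)
X = -27056 (X = -356*((5 - 5*(-4)) + 51) = -356*((5 + 20) + 51) = -356*(25 + 51) = -356*76 = -4*6764 = -27056)
n = -108 (n = (27*(-2))*2 = -54*2 = -108)
X/n = -27056/(-108) = -27056*(-1/108) = 6764/27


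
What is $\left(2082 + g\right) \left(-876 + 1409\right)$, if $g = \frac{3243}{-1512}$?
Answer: $\frac{558715651}{504} \approx 1.1086 \cdot 10^{6}$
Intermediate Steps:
$g = - \frac{1081}{504}$ ($g = 3243 \left(- \frac{1}{1512}\right) = - \frac{1081}{504} \approx -2.1448$)
$\left(2082 + g\right) \left(-876 + 1409\right) = \left(2082 - \frac{1081}{504}\right) \left(-876 + 1409\right) = \frac{1048247}{504} \cdot 533 = \frac{558715651}{504}$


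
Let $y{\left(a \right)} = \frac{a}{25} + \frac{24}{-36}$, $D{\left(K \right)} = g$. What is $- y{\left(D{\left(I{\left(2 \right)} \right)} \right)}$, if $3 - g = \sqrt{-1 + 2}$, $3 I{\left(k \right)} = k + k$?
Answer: $\frac{44}{75} \approx 0.58667$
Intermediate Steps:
$I{\left(k \right)} = \frac{2 k}{3}$ ($I{\left(k \right)} = \frac{k + k}{3} = \frac{2 k}{3}$)
$g = 2$ ($g = 3 - \sqrt{-1 + 2} = 3 - \sqrt{1} = 3 - 1 = 2$)
$D{\left(K \right)} = 2$
$y{\left(a \right)} = - \frac{2}{3} + \frac{a}{25}$ ($y{\left(a \right)} = a \frac{1}{25} + 24 \left(- \frac{1}{36}\right) = \frac{a}{25} - \frac{2}{3} = - \frac{2}{3} + \frac{a}{25}$)
$- y{\left(D{\left(I{\left(2 \right)} \right)} \right)} = - (- \frac{2}{3} + \frac{1}{25} \cdot 2) = - (- \frac{2}{3} + \frac{2}{25}) = \left(-1\right) \left(- \frac{44}{75}\right) = \frac{44}{75}$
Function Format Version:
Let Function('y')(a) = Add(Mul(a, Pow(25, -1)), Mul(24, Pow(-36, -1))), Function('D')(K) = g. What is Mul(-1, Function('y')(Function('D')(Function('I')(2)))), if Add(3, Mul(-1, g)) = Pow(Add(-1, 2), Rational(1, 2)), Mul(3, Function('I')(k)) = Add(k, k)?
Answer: Rational(44, 75) ≈ 0.58667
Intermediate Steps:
Function('I')(k) = Mul(Rational(2, 3), k) (Function('I')(k) = Mul(Rational(1, 3), Add(k, k)) = Mul(Rational(1, 3), Mul(2, k)) = Mul(Rational(2, 3), k))
g = 2 (g = Add(3, Mul(-1, Pow(Add(-1, 2), Rational(1, 2)))) = Add(3, Mul(-1, Pow(1, Rational(1, 2)))) = Add(3, Mul(-1, 1)) = Add(3, -1) = 2)
Function('D')(K) = 2
Function('y')(a) = Add(Rational(-2, 3), Mul(Rational(1, 25), a)) (Function('y')(a) = Add(Mul(a, Rational(1, 25)), Mul(24, Rational(-1, 36))) = Add(Mul(Rational(1, 25), a), Rational(-2, 3)) = Add(Rational(-2, 3), Mul(Rational(1, 25), a)))
Mul(-1, Function('y')(Function('D')(Function('I')(2)))) = Mul(-1, Add(Rational(-2, 3), Mul(Rational(1, 25), 2))) = Mul(-1, Add(Rational(-2, 3), Rational(2, 25))) = Mul(-1, Rational(-44, 75)) = Rational(44, 75)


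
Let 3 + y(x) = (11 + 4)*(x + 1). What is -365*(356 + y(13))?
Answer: -205495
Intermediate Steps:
y(x) = 12 + 15*x (y(x) = -3 + (11 + 4)*(x + 1) = -3 + 15*(1 + x) = -3 + (15 + 15*x) = 12 + 15*x)
-365*(356 + y(13)) = -365*(356 + (12 + 15*13)) = -365*(356 + (12 + 195)) = -365*(356 + 207) = -365*563 = -205495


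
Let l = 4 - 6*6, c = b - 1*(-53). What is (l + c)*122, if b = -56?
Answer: -4270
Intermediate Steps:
c = -3 (c = -56 - 1*(-53) = -56 + 53 = -3)
l = -32 (l = 4 - 36 = -32)
(l + c)*122 = (-32 - 3)*122 = -35*122 = -4270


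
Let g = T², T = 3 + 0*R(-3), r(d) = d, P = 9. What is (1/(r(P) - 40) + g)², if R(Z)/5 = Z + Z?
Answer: 77284/961 ≈ 80.420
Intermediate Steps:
R(Z) = 10*Z (R(Z) = 5*(Z + Z) = 5*(2*Z) = 10*Z)
T = 3 (T = 3 + 0*(10*(-3)) = 3 + 0*(-30) = 3 + 0 = 3)
g = 9 (g = 3² = 9)
(1/(r(P) - 40) + g)² = (1/(9 - 40) + 9)² = (1/(-31) + 9)² = (-1/31 + 9)² = (278/31)² = 77284/961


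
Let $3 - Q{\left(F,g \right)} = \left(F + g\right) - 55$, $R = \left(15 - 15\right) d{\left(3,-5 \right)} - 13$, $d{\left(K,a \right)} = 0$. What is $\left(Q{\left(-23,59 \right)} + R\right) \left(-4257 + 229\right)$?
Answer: $-36252$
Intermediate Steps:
$R = -13$ ($R = \left(15 - 15\right) 0 - 13 = 0 \cdot 0 - 13 = 0 - 13 = -13$)
$Q{\left(F,g \right)} = 58 - F - g$ ($Q{\left(F,g \right)} = 3 - \left(\left(F + g\right) - 55\right) = 3 - \left(-55 + F + g\right) = 58 - F - g$)
$\left(Q{\left(-23,59 \right)} + R\right) \left(-4257 + 229\right) = \left(\left(58 - -23 - 59\right) - 13\right) \left(-4257 + 229\right) = \left(\left(58 + 23 - 59\right) - 13\right) \left(-4028\right) = \left(22 - 13\right) \left(-4028\right) = 9 \left(-4028\right) = -36252$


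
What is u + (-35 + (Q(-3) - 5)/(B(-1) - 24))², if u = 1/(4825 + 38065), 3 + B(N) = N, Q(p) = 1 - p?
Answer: 20553767637/16812880 ≈ 1222.5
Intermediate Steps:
B(N) = -3 + N
u = 1/42890 ≈ 2.3315e-5
u + (-35 + (Q(-3) - 5)/(B(-1) - 24))² = 1/42890 + (-35 + ((1 - 1*(-3)) - 5)/((-3 - 1) - 24))² = 1/42890 + (-35 + ((1 + 3) - 5)/(-4 - 24))² = 1/42890 + (-35 + (4 - 5)/(-28))² = 1/42890 + (-35 - 1*(-1/28))² = 1/42890 + (-35 + 1/28)² = 1/42890 + (-979/28)² = 1/42890 + 958441/784 = 20553767637/16812880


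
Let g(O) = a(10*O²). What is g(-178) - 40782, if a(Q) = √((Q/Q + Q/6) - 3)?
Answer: -40782 + √475242/3 ≈ -40552.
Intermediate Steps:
a(Q) = √(-2 + Q/6) (a(Q) = √((1 + Q*(⅙)) - 3) = √((1 + Q/6) - 3) = √(-2 + Q/6))
g(O) = √(-72 + 60*O²)/6 (g(O) = √(-72 + 6*(10*O²))/6 = √(-72 + 60*O²)/6)
g(-178) - 40782 = √(-18 + 15*(-178)²)/3 - 40782 = √(-18 + 15*31684)/3 - 40782 = √(-18 + 475260)/3 - 40782 = √475242/3 - 40782 = -40782 + √475242/3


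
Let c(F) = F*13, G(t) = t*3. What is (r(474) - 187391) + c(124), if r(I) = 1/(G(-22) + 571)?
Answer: -93818394/505 ≈ -1.8578e+5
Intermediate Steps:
G(t) = 3*t
r(I) = 1/505 (r(I) = 1/(3*(-22) + 571) = 1/(-66 + 571) = 1/505)
c(F) = 13*F
(r(474) - 187391) + c(124) = (1/505 - 187391) + 13*124 = -94632454/505 + 1612 = -93818394/505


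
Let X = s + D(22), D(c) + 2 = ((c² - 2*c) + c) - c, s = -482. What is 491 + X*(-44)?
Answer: 2427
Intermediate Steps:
D(c) = -2 + c² - 2*c (D(c) = -2 + (((c² - 2*c) + c) - c) = -2 + ((c² - c) - c) = -2 + (c² - 2*c) = -2 + c² - 2*c)
X = -44 (X = -482 + (-2 + 22² - 2*22) = -482 + (-2 + 484 - 44) = -482 + 438 = -44)
491 + X*(-44) = 491 - 44*(-44) = 491 + 1936 = 2427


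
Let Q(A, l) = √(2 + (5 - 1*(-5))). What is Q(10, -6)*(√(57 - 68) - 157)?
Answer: 2*√3*(-157 + I*√11) ≈ -543.86 + 11.489*I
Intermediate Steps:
Q(A, l) = 2*√3 (Q(A, l) = √(2 + (5 + 5)) = √(2 + 10) = √12 = 2*√3)
Q(10, -6)*(√(57 - 68) - 157) = (2*√3)*(√(57 - 68) - 157) = (2*√3)*(√(-11) - 157) = (2*√3)*(I*√11 - 157) = (2*√3)*(-157 + I*√11) = 2*√3*(-157 + I*√11)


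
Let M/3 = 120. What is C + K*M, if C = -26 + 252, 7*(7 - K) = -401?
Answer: 163582/7 ≈ 23369.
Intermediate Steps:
M = 360 (M = 3*120 = 360)
K = 450/7 (K = 7 - ⅐*(-401) = 7 + 401/7 = 450/7 ≈ 64.286)
C = 226
C + K*M = 226 + (450/7)*360 = 226 + 162000/7 = 163582/7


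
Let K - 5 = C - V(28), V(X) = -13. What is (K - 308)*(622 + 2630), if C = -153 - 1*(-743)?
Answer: 975600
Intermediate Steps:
C = 590 (C = -153 + 743 = 590)
K = 608 (K = 5 + (590 - 1*(-13)) = 5 + (590 + 13) = 5 + 603 = 608)
(K - 308)*(622 + 2630) = (608 - 308)*(622 + 2630) = 300*3252 = 975600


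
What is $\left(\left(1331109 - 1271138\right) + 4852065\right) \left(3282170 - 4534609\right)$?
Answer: $-6152025455804$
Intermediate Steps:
$\left(\left(1331109 - 1271138\right) + 4852065\right) \left(3282170 - 4534609\right) = \left(59971 + 4852065\right) \left(-1252439\right) = 4912036 \left(-1252439\right) = -6152025455804$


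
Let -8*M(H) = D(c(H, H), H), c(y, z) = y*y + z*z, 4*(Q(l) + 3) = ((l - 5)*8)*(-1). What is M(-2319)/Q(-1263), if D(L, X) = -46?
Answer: 23/10132 ≈ 0.0022700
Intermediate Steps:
Q(l) = 7 - 2*l (Q(l) = -3 + (((l - 5)*8)*(-1))/4 = -3 + (((-5 + l)*8)*(-1))/4 = -3 + ((-40 + 8*l)*(-1))/4 = -3 + (40 - 8*l)/4 = -3 + (10 - 2*l) = 7 - 2*l)
c(y, z) = y**2 + z**2
M(H) = 23/4 (M(H) = -1/8*(-46) = 23/4)
M(-2319)/Q(-1263) = 23/(4*(7 - 2*(-1263))) = 23/(4*(7 + 2526)) = (23/4)/2533 = (23/4)*(1/2533) = 23/10132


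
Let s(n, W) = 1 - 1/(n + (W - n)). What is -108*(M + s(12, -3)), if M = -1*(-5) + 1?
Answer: -792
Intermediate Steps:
s(n, W) = 1 - 1/W
M = 6 (M = 5 + 1 = 6)
-108*(M + s(12, -3)) = -108*(6 + (-1 - 3)/(-3)) = -108*(6 - 1/3*(-4)) = -108*(6 + 4/3) = -108*22/3 = -792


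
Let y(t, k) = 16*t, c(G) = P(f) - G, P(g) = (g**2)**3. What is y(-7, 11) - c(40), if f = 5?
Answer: -15697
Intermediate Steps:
P(g) = g**6
c(G) = 15625 - G (c(G) = 5**6 - G = 15625 - G)
y(-7, 11) - c(40) = 16*(-7) - (15625 - 1*40) = -112 - (15625 - 40) = -112 - 1*15585 = -112 - 15585 = -15697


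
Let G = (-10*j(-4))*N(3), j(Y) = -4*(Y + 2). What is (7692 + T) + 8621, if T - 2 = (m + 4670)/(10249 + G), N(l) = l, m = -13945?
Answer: 163287560/10009 ≈ 16314.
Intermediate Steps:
j(Y) = -8 - 4*Y (j(Y) = -4*(2 + Y) = -8 - 4*Y)
G = -240 (G = -10*(-8 - 4*(-4))*3 = -10*(-8 + 16)*3 = -10*8*3 = -80*3 = -240)
T = 10743/10009 (T = 2 + (-13945 + 4670)/(10249 - 240) = 2 - 9275/10009 = 10743/10009 ≈ 1.0733)
(7692 + T) + 8621 = (7692 + 10743/10009) + 8621 = 76999971/10009 + 8621 = 163287560/10009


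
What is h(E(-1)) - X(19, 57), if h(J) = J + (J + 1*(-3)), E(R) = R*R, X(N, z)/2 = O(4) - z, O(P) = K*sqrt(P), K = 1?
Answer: 109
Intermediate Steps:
O(P) = sqrt(P) (O(P) = 1*sqrt(P) = sqrt(P))
X(N, z) = 4 - 2*z (X(N, z) = 2*(sqrt(4) - z) = 2*(2 - z) = 4 - 2*z)
E(R) = R**2
h(J) = -3 + 2*J (h(J) = J + (J - 3) = J + (-3 + J) = -3 + 2*J)
h(E(-1)) - X(19, 57) = (-3 + 2*(-1)**2) - (4 - 2*57) = (-3 + 2*1) - (4 - 114) = (-3 + 2) - 1*(-110) = -1 + 110 = 109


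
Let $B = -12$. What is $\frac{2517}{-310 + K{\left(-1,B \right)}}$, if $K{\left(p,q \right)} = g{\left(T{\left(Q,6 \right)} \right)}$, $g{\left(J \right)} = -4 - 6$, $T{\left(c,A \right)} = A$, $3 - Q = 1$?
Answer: $- \frac{2517}{320} \approx -7.8656$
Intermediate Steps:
$Q = 2$ ($Q = 3 - 1 = 2$)
$g{\left(J \right)} = -10$ ($g{\left(J \right)} = -4 - 6 = -10$)
$K{\left(p,q \right)} = -10$
$\frac{2517}{-310 + K{\left(-1,B \right)}} = \frac{2517}{-310 - 10} = \frac{2517}{-320} = 2517 \left(- \frac{1}{320}\right) = - \frac{2517}{320}$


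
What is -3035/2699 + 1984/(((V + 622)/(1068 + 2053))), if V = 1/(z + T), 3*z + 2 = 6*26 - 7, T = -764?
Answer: 11948002473725/1200323571 ≈ 9954.0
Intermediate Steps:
z = 49 (z = -2/3 + (6*26 - 7)/3 = -2/3 + (156 - 7)/3 = -2/3 + (1/3)*149 = -2/3 + 149/3 = 49)
V = -1/715 (V = 1/(49 - 764) = 1/(-715) = -1/715 ≈ -0.0013986)
-3035/2699 + 1984/(((V + 622)/(1068 + 2053))) = -3035/2699 + 1984/(((-1/715 + 622)/(1068 + 2053))) = -3035*1/2699 + 1984/(((444729/715)/3121)) = -3035/2699 + 1984/(((444729/715)*(1/3121))) = -3035/2699 + 1984/(444729/2231515) = -3035/2699 + 1984*(2231515/444729) = -3035/2699 + 4427325760/444729 = 11948002473725/1200323571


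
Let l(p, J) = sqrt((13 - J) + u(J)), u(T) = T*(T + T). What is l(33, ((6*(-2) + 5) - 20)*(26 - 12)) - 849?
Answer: -849 + sqrt(286159) ≈ -314.06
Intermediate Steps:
u(T) = 2*T**2 (u(T) = T*(2*T) = 2*T**2)
l(p, J) = sqrt(13 - J + 2*J**2) (l(p, J) = sqrt((13 - J) + 2*J**2) = sqrt(13 - J + 2*J**2))
l(33, ((6*(-2) + 5) - 20)*(26 - 12)) - 849 = sqrt(13 - ((6*(-2) + 5) - 20)*(26 - 12) + 2*(((6*(-2) + 5) - 20)*(26 - 12))**2) - 849 = sqrt(13 - ((-12 + 5) - 20)*14 + 2*(((-12 + 5) - 20)*14)**2) - 849 = sqrt(13 - (-7 - 20)*14 + 2*((-7 - 20)*14)**2) - 849 = sqrt(13 - (-27)*14 + 2*(-27*14)**2) - 849 = sqrt(13 - 1*(-378) + 2*(-378)**2) - 849 = sqrt(13 + 378 + 2*142884) - 849 = sqrt(13 + 378 + 285768) - 849 = sqrt(286159) - 849 = -849 + sqrt(286159)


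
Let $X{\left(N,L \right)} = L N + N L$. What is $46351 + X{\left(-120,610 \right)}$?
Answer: $-100049$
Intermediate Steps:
$X{\left(N,L \right)} = 2 L N$ ($X{\left(N,L \right)} = L N + L N = 2 L N$)
$46351 + X{\left(-120,610 \right)} = 46351 + 2 \cdot 610 \left(-120\right) = 46351 - 146400 = -100049$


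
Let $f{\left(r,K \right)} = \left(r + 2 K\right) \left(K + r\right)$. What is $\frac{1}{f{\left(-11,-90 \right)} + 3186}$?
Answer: $\frac{1}{22477} \approx 4.449 \cdot 10^{-5}$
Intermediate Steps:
$f{\left(r,K \right)} = \left(K + r\right) \left(r + 2 K\right)$
$\frac{1}{f{\left(-11,-90 \right)} + 3186} = \frac{1}{\left(\left(-11\right)^{2} + 2 \left(-90\right)^{2} + 3 \left(-90\right) \left(-11\right)\right) + 3186} = \frac{1}{\left(121 + 2 \cdot 8100 + 2970\right) + 3186} = \frac{1}{\left(121 + 16200 + 2970\right) + 3186} = \frac{1}{19291 + 3186} = \frac{1}{22477}$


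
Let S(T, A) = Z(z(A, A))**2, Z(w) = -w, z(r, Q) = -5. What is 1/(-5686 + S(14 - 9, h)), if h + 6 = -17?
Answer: -1/5661 ≈ -0.00017665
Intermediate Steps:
h = -23 (h = -6 - 17 = -23)
S(T, A) = 25 (S(T, A) = (-1*(-5))**2 = 5**2 = 25)
1/(-5686 + S(14 - 9, h)) = 1/(-5686 + 25) = 1/(-5661) = -1/5661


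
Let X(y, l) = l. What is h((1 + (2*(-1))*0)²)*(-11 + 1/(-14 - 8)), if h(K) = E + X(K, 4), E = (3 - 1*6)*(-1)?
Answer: -1701/22 ≈ -77.318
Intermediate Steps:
E = 3 (E = (3 - 6)*(-1) = -3*(-1) = 3)
h(K) = 7 (h(K) = 3 + 4 = 7)
h((1 + (2*(-1))*0)²)*(-11 + 1/(-14 - 8)) = 7*(-11 + 1/(-14 - 8)) = 7*(-11 + 1/(-22)) = 7*(-11 - 1/22) = 7*(-243/22) = -1701/22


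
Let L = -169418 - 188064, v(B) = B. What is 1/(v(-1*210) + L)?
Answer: -1/357692 ≈ -2.7957e-6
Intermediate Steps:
L = -357482
1/(v(-1*210) + L) = 1/(-1*210 - 357482) = 1/(-210 - 357482) = 1/(-357692) = -1/357692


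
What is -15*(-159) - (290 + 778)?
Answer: 1317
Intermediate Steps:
-15*(-159) - (290 + 778) = 2385 - 1*1068 = 2385 - 1068 = 1317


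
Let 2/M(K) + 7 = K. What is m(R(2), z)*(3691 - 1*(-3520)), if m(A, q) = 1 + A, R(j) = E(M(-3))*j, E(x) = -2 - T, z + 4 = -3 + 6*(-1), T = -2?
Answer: 7211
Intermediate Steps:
M(K) = 2/(-7 + K)
z = -13 (z = -4 + (-3 + 6*(-1)) = -4 + (-3 - 6) = -4 - 9 = -13)
E(x) = 0 (E(x) = -2 - 1*(-2) = -2 + 2 = 0)
R(j) = 0 (R(j) = 0*j = 0)
m(R(2), z)*(3691 - 1*(-3520)) = (1 + 0)*(3691 - 1*(-3520)) = 1*(3691 + 3520) = 1*7211 = 7211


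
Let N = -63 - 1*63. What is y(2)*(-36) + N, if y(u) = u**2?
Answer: -270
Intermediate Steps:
N = -126 (N = -63 - 63 = -126)
y(2)*(-36) + N = 2**2*(-36) - 126 = 4*(-36) - 126 = -144 - 126 = -270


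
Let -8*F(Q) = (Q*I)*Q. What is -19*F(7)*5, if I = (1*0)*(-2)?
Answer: 0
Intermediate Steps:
I = 0 (I = 0*(-2) = 0)
F(Q) = 0 (F(Q) = -Q*0*Q/8 = -0*Q = -1/8*0 = 0)
-19*F(7)*5 = -19*0*5 = 0*5 = 0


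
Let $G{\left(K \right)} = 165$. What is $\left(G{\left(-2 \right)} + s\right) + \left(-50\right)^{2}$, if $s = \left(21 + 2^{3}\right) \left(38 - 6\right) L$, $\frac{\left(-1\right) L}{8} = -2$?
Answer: $17513$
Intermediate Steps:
$L = 16$ ($L = \left(-8\right) \left(-2\right) = 16$)
$s = 14848$ ($s = \left(21 + 2^{3}\right) \left(38 - 6\right) 16 = \left(21 + 8\right) 32 \cdot 16 = 29 \cdot 32 \cdot 16 = 928 \cdot 16 = 14848$)
$\left(G{\left(-2 \right)} + s\right) + \left(-50\right)^{2} = \left(165 + 14848\right) + \left(-50\right)^{2} = 15013 + 2500 = 17513$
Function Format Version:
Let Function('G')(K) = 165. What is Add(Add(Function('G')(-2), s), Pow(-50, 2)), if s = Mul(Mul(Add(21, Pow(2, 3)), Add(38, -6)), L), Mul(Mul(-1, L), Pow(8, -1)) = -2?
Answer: 17513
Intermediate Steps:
L = 16 (L = Mul(-8, -2) = 16)
s = 14848 (s = Mul(Mul(Add(21, Pow(2, 3)), Add(38, -6)), 16) = Mul(Mul(Add(21, 8), 32), 16) = Mul(Mul(29, 32), 16) = Mul(928, 16) = 14848)
Add(Add(Function('G')(-2), s), Pow(-50, 2)) = Add(Add(165, 14848), Pow(-50, 2)) = Add(15013, 2500) = 17513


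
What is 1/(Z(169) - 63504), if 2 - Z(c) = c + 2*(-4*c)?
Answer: -1/62319 ≈ -1.6046e-5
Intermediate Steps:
Z(c) = 2 + 7*c (Z(c) = 2 - (c + 2*(-4*c)) = 2 - (c - 8*c) = 2 - (-7)*c = 2 + 7*c)
1/(Z(169) - 63504) = 1/((2 + 7*169) - 63504) = 1/((2 + 1183) - 63504) = 1/(1185 - 63504) = 1/(-62319) = -1/62319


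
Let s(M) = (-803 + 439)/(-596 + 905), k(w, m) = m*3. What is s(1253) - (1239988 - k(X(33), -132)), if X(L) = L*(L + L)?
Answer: -383279020/309 ≈ -1.2404e+6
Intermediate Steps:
X(L) = 2*L**2 (X(L) = L*(2*L) = 2*L**2)
k(w, m) = 3*m
s(M) = -364/309
s(1253) - (1239988 - k(X(33), -132)) = -364/309 - (1239988 - 3*(-132)) = -364/309 - (1239988 - 1*(-396)) = -364/309 - (1239988 + 396) = -364/309 - 1*1240384 = -364/309 - 1240384 = -383279020/309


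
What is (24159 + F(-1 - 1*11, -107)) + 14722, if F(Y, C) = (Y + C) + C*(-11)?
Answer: 39939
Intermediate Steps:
F(Y, C) = Y - 10*C (F(Y, C) = (C + Y) - 11*C = Y - 10*C)
(24159 + F(-1 - 1*11, -107)) + 14722 = (24159 + ((-1 - 1*11) - 10*(-107))) + 14722 = (24159 + ((-1 - 11) + 1070)) + 14722 = (24159 + (-12 + 1070)) + 14722 = (24159 + 1058) + 14722 = 25217 + 14722 = 39939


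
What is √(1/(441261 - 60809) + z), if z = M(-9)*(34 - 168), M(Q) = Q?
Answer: √43640232972769/190226 ≈ 34.728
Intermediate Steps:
z = 1206 (z = -9*(34 - 168) = -9*(-134) = 1206)
√(1/(441261 - 60809) + z) = √(1/(441261 - 60809) + 1206) = √(1/380452 + 1206) = √(458825113/380452) = √43640232972769/190226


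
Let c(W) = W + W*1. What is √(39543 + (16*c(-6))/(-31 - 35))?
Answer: 19*√13255/11 ≈ 198.86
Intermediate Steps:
c(W) = 2*W (c(W) = W + W = 2*W)
√(39543 + (16*c(-6))/(-31 - 35)) = √(39543 + (16*(2*(-6)))/(-31 - 35)) = √(39543 + (16*(-12))/(-66)) = √(39543 - 192*(-1/66)) = √(39543 + 32/11) = √(435005/11) = 19*√13255/11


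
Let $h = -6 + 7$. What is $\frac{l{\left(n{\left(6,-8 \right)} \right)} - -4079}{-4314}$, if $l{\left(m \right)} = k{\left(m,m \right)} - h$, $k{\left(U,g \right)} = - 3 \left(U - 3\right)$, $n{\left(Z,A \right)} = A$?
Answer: $- \frac{4111}{4314} \approx -0.95294$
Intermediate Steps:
$h = 1$
$k{\left(U,g \right)} = 9 - 3 U$ ($k{\left(U,g \right)} = - 3 \left(-3 + U\right) = 9 - 3 U$)
$l{\left(m \right)} = 8 - 3 m$ ($l{\left(m \right)} = \left(9 - 3 m\right) - 1 = 8 - 3 m$)
$\frac{l{\left(n{\left(6,-8 \right)} \right)} - -4079}{-4314} = \frac{\left(8 - -24\right) - -4079}{-4314} = \left(\left(8 + 24\right) + 4079\right) \left(- \frac{1}{4314}\right) = \left(32 + 4079\right) \left(- \frac{1}{4314}\right) = 4111 \left(- \frac{1}{4314}\right) = - \frac{4111}{4314}$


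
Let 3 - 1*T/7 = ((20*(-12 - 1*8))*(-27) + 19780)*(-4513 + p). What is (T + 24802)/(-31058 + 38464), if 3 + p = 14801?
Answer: -2201582277/7406 ≈ -2.9727e+5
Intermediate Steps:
p = 14798 (p = -3 + 14801 = 14798)
T = -2201607079 (T = 21 - 7*((20*(-12 - 1*8))*(-27) + 19780)*(-4513 + 14798) = 21 - 7*((20*(-12 - 8))*(-27) + 19780)*10285 = 21 - 7*((20*(-20))*(-27) + 19780)*10285 = 21 - 7*(-400*(-27) + 19780)*10285 = 21 - 7*(10800 + 19780)*10285 = 21 - 214060*10285 = 21 - 7*314515300 = 21 - 2201607100 = -2201607079)
(T + 24802)/(-31058 + 38464) = (-2201607079 + 24802)/(-31058 + 38464) = -2201582277/7406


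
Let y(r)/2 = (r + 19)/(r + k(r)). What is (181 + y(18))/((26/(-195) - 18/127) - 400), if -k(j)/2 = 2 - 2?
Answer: -75565/163398 ≈ -0.46246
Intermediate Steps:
k(j) = 0 (k(j) = -2*(2 - 2) = -2*0 = 0)
y(r) = 2*(19 + r)/r (y(r) = 2*((r + 19)/(r + 0)) = 2*((19 + r)/r) = 2*(19 + r)/r)
(181 + y(18))/((26/(-195) - 18/127) - 400) = (181 + (2 + 38/18))/((26/(-195) - 18/127) - 400) = (181 + (2 + 38*(1/18)))/((26*(-1/195) - 18*1/127) - 400) = (181 + (2 + 19/9))/((-2/15 - 18/127) - 400) = (181 + 37/9)/(-524/1905 - 400) = 1666/(9*(-762524/1905)) = (1666/9)*(-1905/762524) = -75565/163398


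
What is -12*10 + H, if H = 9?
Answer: -111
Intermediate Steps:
-12*10 + H = -12*10 + 9 = -120 + 9 = -111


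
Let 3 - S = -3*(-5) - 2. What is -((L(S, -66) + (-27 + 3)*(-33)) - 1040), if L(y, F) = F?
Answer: 314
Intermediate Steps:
S = -10 (S = 3 - (-3*(-5) - 2) = 3 - (15 - 2) = 3 - 1*13 = 3 - 13 = -10)
-((L(S, -66) + (-27 + 3)*(-33)) - 1040) = -((-66 + (-27 + 3)*(-33)) - 1040) = -((-66 - 24*(-33)) - 1040) = -((-66 + 792) - 1040) = -(726 - 1040) = -1*(-314) = 314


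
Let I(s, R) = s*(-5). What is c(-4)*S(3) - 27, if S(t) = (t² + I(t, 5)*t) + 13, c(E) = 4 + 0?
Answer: -119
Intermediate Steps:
c(E) = 4
I(s, R) = -5*s
S(t) = 13 - 4*t² (S(t) = (t² + (-5*t)*t) + 13 = (t² - 5*t²) + 13 = -4*t² + 13 = 13 - 4*t²)
c(-4)*S(3) - 27 = 4*(13 - 4*3²) - 27 = 4*(13 - 4*9) - 27 = 4*(13 - 36) - 27 = 4*(-23) - 27 = -92 - 27 = -119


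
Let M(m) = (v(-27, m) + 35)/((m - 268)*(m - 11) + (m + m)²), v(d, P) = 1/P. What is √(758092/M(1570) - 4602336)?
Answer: 4*√48599300422279890699/54951 ≈ 5.0746e+5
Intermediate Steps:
M(m) = (35 + 1/m)/(4*m² + (-268 + m)*(-11 + m)) (M(m) = (1/m + 35)/((m - 268)*(m - 11) + (m + m)²) = (35 + 1/m)/((-268 + m)*(-11 + m) + (2*m)²) = (35 + 1/m)/((-268 + m)*(-11 + m) + 4*m²) = (35 + 1/m)/(4*m² + (-268 + m)*(-11 + m)))
√(758092/M(1570) - 4602336) = √(758092/(((1 + 35*1570)/(1570*(2948 - 279*1570 + 5*1570²)))) - 4602336) = √(758092/(((1 + 54950)/(1570*(2948 - 438030 + 5*2464900)))) - 4602336) = √(758092/(((1/1570)*54951/(2948 - 438030 + 12324500))) - 4602336) = √(758092/(((1/1570)*54951/11889418)) - 4602336) = √(758092/(((1/1570)*(1/11889418)*54951)) - 4602336) = √(758092/(54951/18666386260) - 4602336) = √(758092*(18666386260/54951) - 4602336) = √(14150838092615920/54951 - 4602336) = √(14150585189650384/54951) = 4*√48599300422279890699/54951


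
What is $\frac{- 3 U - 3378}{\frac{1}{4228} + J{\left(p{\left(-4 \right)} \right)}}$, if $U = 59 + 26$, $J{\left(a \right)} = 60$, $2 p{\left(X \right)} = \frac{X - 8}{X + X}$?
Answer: $- \frac{15360324}{253681} \approx -60.55$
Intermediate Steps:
$p{\left(X \right)} = \frac{-8 + X}{4 X}$ ($p{\left(X \right)} = \frac{\left(X - 8\right) \frac{1}{X + X}}{2} = \frac{\left(-8 + X\right) \frac{1}{2 X}}{2} = \frac{\frac{1}{2} \frac{1}{X} \left(-8 + X\right)}{2} = \frac{-8 + X}{4 X}$)
$U = 85$
$\frac{- 3 U - 3378}{\frac{1}{4228} + J{\left(p{\left(-4 \right)} \right)}} = \frac{\left(-3\right) 85 - 3378}{\frac{1}{4228} + 60} = \frac{-255 - 3378}{\frac{1}{4228} + 60} = - \frac{3633}{\frac{253681}{4228}} = \left(-3633\right) \frac{4228}{253681} = - \frac{15360324}{253681}$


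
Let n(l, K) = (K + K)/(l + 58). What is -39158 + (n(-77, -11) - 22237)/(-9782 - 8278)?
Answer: -4478751213/114380 ≈ -39157.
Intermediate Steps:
n(l, K) = 2*K/(58 + l) (n(l, K) = (2*K)/(58 + l) = 2*K/(58 + l))
-39158 + (n(-77, -11) - 22237)/(-9782 - 8278) = -39158 + (2*(-11)/(58 - 77) - 22237)/(-9782 - 8278) = -39158 + (2*(-11)/(-19) - 22237)/(-18060) = -39158 + (2*(-11)*(-1/19) - 22237)*(-1/18060) = -39158 + (22/19 - 22237)*(-1/18060) = -39158 - 422481/19*(-1/18060) = -39158 + 140827/114380 = -4478751213/114380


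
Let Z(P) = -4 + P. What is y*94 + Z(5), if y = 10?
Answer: 941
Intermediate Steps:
y*94 + Z(5) = 10*94 + (-4 + 5) = 940 + 1 = 941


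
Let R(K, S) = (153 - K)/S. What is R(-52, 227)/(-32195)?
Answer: -41/1461653 ≈ -2.8050e-5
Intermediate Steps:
R(K, S) = (153 - K)/S
R(-52, 227)/(-32195) = ((153 - 1*(-52))/227)/(-32195) = ((153 + 52)/227)*(-1/32195) = ((1/227)*205)*(-1/32195) = (205/227)*(-1/32195) = -41/1461653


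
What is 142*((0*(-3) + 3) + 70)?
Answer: 10366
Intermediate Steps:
142*((0*(-3) + 3) + 70) = 142*((0 + 3) + 70) = 142*(3 + 70) = 142*73 = 10366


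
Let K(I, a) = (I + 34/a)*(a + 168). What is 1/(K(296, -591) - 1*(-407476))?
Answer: 197/55611590 ≈ 3.5424e-6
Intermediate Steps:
K(I, a) = (168 + a)*(I + 34/a) (K(I, a) = (I + 34/a)*(168 + a) = (168 + a)*(I + 34/a))
1/(K(296, -591) - 1*(-407476)) = 1/((34 + 168*296 + 5712/(-591) + 296*(-591)) - 1*(-407476)) = 1/((34 + 49728 + 5712*(-1/591) - 174936) + 407476) = 1/((34 + 49728 - 1904/197 - 174936) + 407476) = 1/(-24661182/197 + 407476) = 1/(55611590/197) = 197/55611590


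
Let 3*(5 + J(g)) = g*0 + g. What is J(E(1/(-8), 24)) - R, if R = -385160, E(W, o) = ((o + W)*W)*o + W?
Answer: 4621573/12 ≈ 3.8513e+5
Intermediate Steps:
E(W, o) = W + W*o*(W + o) (E(W, o) = ((W + o)*W)*o + W = (W*(W + o))*o + W = W*o*(W + o) + W = W + W*o*(W + o))
J(g) = -5 + g/3 (J(g) = -5 + (g*0 + g)/3 = -5 + (0 + g)/3 = -5 + g/3)
J(E(1/(-8), 24)) - R = (-5 + ((1 + 24² + 24/(-8))/(-8))/3) - 1*(-385160) = (-5 + (-(1 + 576 - ⅛*24)/8)/3) + 385160 = (-5 + (-(1 + 576 - 3)/8)/3) + 385160 = (-5 + (-⅛*574)/3) + 385160 = (-5 + (⅓)*(-287/4)) + 385160 = (-5 - 287/12) + 385160 = -347/12 + 385160 = 4621573/12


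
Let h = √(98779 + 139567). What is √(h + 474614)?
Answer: √(474614 + √238346) ≈ 689.28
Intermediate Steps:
h = √238346 ≈ 488.21
√(h + 474614) = √(√238346 + 474614) = √(474614 + √238346)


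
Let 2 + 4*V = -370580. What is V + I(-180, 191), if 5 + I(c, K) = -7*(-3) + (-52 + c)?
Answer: -185723/2 ≈ -92862.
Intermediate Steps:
V = -185291/2 (V = -½ + (¼)*(-370580) = -½ - 92645 = -185291/2 ≈ -92646.)
I(c, K) = -36 + c (I(c, K) = -5 + (-7*(-3) + (-52 + c)) = -5 + (21 + (-52 + c)) = -5 + (-31 + c) = -36 + c)
V + I(-180, 191) = -185291/2 + (-36 - 180) = -185291/2 - 216 = -185723/2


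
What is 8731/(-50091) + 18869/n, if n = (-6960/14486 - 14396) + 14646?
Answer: 6830065878827/90527961570 ≈ 75.447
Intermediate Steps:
n = 1807270/7243 (n = (-6960*1/14486 - 14396) + 14646 = (-3480/7243 - 14396) + 14646 = -104273708/7243 + 14646 = 1807270/7243 ≈ 249.52)
8731/(-50091) + 18869/n = 8731/(-50091) + 18869/(1807270/7243) = 8731*(-1/50091) + 18869*(7243/1807270) = -8731/50091 + 136668167/1807270 = 6830065878827/90527961570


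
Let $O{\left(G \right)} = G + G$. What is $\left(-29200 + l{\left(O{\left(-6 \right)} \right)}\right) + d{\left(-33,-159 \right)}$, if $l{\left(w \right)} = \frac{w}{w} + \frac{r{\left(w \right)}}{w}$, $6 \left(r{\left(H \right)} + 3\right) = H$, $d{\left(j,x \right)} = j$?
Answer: $- \frac{350779}{12} \approx -29232.0$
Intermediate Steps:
$O{\left(G \right)} = 2 G$
$r{\left(H \right)} = -3 + \frac{H}{6}$
$l{\left(w \right)} = 1 + \frac{-3 + \frac{w}{6}}{w}$ ($l{\left(w \right)} = \frac{w}{w} + \frac{-3 + \frac{w}{6}}{w} = 1 + \frac{-3 + \frac{w}{6}}{w}$)
$\left(-29200 + l{\left(O{\left(-6 \right)} \right)}\right) + d{\left(-33,-159 \right)} = \left(-29200 + \left(\frac{7}{6} - \frac{3}{2 \left(-6\right)}\right)\right) - 33 = \left(-29200 + \left(\frac{7}{6} - \frac{3}{-12}\right)\right) - 33 = \left(-29200 + \left(\frac{7}{6} - - \frac{1}{4}\right)\right) - 33 = \left(-29200 + \left(\frac{7}{6} + \frac{1}{4}\right)\right) - 33 = \left(-29200 + \frac{17}{12}\right) - 33 = - \frac{350383}{12} - 33 = - \frac{350779}{12}$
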